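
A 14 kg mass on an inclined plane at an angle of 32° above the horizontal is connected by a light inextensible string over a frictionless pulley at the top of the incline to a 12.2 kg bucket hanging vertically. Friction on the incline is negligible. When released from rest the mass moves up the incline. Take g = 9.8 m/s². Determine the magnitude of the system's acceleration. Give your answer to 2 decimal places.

For the mass on the incline: the weight component along the slope is m₁g sin 32° = 14 × 9.8 × 0.5299 = 72.702 N and the normal force is N = m₁g cos 32° = 116.352 N.
Newton's second law for the mass (up-slope positive): T − 72.702 = 14 a. For the hanging bucket (downward positive): 12.2 × 9.8 − T = 12.2 a.
Adding the two equations eliminates T: 46.858 = 26.2 a, so a = 1.7885 m/s².

1.79 m/s²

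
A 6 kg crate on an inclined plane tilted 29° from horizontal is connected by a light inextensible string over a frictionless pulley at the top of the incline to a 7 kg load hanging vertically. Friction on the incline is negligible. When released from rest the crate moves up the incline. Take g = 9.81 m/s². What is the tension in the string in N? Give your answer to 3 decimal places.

47.059 N

For the crate on the incline: the weight component along the slope is m₁g sin 29° = 6 × 9.81 × 0.4848 = 28.535 N and the normal force is N = m₁g cos 29° = 51.480 N.
Newton's second law for the crate (up-slope positive): T − 28.535 = 6 a. For the hanging load (downward positive): 7 × 9.81 − T = 7 a.
Adding the two equations eliminates T: 40.135 = 13 a, so a = 3.0873 m/s².
Then from the hanging load's equation, T = 7 × (9.81 − 3.0873) = 47.059 N.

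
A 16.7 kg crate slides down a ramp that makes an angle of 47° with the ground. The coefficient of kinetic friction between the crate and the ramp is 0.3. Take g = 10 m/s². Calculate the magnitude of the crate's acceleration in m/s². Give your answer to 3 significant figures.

5.27 m/s²

Resolving the weight along the incline: the component pulling the crate down the slope is mg sin 47° = 16.7 × 10 × 0.7314 = 122.144 N, and the normal force is N = mg cos 47° = 16.7 × 10 × 0.6820 = 113.894 N.
Kinetic friction acts up the slope with magnitude f = μN = 0.3 × 113.894 = 34.168 N.
Net force along the incline is 122.144 − 34.168 = 87.976 N, so a = 87.976 / 16.7 = 5.2680 m/s².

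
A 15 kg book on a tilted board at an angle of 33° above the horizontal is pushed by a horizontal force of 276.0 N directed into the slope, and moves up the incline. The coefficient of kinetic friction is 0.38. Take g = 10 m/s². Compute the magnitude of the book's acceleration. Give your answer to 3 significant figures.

The horizontal push has components F cos 33° = 276.0 × 0.8387 = 231.481 N up the incline and F sin 33° = 276.0 × 0.5446 = 150.310 N pressing into the surface.
The normal force is therefore N = mg cos 33° + F sin 33° = 125.805 + 150.310 = 276.115 N, and kinetic friction down the slope is μN = 0.38 × 276.115 = 104.924 N.
Along the incline: F cos 33° − mg sin 33° − μN = ma, so 231.481 − 81.690 − 104.924 = 15 a, giving a = 2.9911 m/s².

2.99 m/s²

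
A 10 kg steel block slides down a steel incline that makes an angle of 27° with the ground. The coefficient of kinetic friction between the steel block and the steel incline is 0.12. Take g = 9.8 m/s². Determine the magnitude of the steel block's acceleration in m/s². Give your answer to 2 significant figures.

3.4 m/s²

Resolving the weight along the incline: the component pulling the steel block down the slope is mg sin 27° = 10 × 9.8 × 0.4540 = 44.492 N, and the normal force is N = mg cos 27° = 10 × 9.8 × 0.8910 = 87.318 N.
Kinetic friction acts up the slope with magnitude f = μN = 0.12 × 87.318 = 10.478 N.
Net force along the incline is 44.492 − 10.478 = 34.014 N, so a = 34.014 / 10 = 3.4014 m/s².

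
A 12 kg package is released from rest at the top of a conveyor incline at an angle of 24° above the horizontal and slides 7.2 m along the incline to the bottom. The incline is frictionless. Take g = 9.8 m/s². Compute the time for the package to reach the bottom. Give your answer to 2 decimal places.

1.90 s

The weight component along the incline is mg sin 24° = 47.832 N and the normal force is N = mg cos 24° = 107.433 N.
With no friction, a = g sin 24° = 3.9860 m/s².
Starting from rest, L = ½at², so t = √(2L/a) = √(2 × 7.2 / 3.9860) = 1.9007 s.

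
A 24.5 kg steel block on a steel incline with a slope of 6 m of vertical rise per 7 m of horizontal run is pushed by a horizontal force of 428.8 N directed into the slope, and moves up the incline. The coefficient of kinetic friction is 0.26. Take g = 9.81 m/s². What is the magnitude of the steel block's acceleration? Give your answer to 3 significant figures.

2.01 m/s²

The horizontal push has components F cos 40.60° = 428.8 × 0.7593 = 325.588 N up the incline and F sin 40.60° = 428.8 × 0.6508 = 279.063 N pressing into the surface.
The normal force is therefore N = mg cos 40.60° + F sin 40.60° = 182.494 + 279.063 = 461.557 N, and kinetic friction down the slope is μN = 0.26 × 461.557 = 120.005 N.
Along the incline: F cos 40.60° − mg sin 40.60° − μN = ma, so 325.588 − 156.417 − 120.005 = 24.5 a, giving a = 2.0068 m/s².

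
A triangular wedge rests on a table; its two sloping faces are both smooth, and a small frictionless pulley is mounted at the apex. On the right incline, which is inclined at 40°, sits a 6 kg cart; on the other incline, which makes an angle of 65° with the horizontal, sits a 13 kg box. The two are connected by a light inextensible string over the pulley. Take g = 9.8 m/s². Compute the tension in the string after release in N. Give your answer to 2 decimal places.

62.32 N

Resolve each weight along its own incline: the 6 kg mass has component 6 × 9.8 × sin 40° = 37.796 N down its slope, and the 13 kg mass has 13 × 9.8 × sin 65° = 115.464 N down its slope.
The 13 kg side's 115.464 N exceeds the other side's 37.796 N, so that mass slides down and the 6 kg mass slides up. Taking that direction as positive, Newton's second law for the whole system gives 115.464 − 37.796 = (6 + 13) a, so a = 77.668 / 19 = 4.0878 m/s².
For the 6 kg mass (up-slope positive): T − 37.796 = 6 × 4.0878, so T = 62.323 N.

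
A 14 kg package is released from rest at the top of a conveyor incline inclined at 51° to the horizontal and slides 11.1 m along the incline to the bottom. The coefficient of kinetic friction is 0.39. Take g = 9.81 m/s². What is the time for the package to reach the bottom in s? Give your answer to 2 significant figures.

2.1 s

The weight component along the incline is mg sin 51° = 106.733 N and the normal force is N = mg cos 51° = 86.431 N.
Friction up the slope is f = μN = 0.39 × 86.431 = 33.708 N, so the net downslope force is 106.733 − 33.708 = 73.025 N and a = 73.025 / 14 = 5.2161 m/s².
Starting from rest, L = ½at², so t = √(2L/a) = √(2 × 11.1 / 5.2161) = 2.0630 s.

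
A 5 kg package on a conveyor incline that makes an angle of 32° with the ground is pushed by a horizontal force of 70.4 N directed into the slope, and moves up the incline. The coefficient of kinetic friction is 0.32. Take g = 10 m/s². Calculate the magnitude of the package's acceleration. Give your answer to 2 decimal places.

The horizontal push has components F cos 32° = 70.4 × 0.8480 = 59.699 N up the incline and F sin 32° = 70.4 × 0.5299 = 37.305 N pressing into the surface.
The normal force is therefore N = mg cos 32° + F sin 32° = 42.400 + 37.305 = 79.705 N, and kinetic friction down the slope is μN = 0.32 × 79.705 = 25.506 N.
Along the incline: F cos 32° − mg sin 32° − μN = ma, so 59.699 − 26.495 − 25.506 = 5 a, giving a = 1.5396 m/s².

1.54 m/s²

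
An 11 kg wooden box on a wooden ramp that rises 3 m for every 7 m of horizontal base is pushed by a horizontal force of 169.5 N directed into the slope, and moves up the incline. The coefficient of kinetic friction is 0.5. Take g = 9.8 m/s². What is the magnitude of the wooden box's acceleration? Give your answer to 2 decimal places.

The horizontal push has components F cos 23.20° = 169.5 × 0.9191 = 155.787 N up the incline and F sin 23.20° = 169.5 × 0.3939 = 66.766 N pressing into the surface.
The normal force is therefore N = mg cos 23.20° + F sin 23.20° = 99.079 + 66.766 = 165.845 N, and kinetic friction down the slope is μN = 0.5 × 165.845 = 82.922 N.
Along the incline: F cos 23.20° − mg sin 23.20° − μN = ma, so 155.787 − 42.462 − 82.922 = 11 a, giving a = 2.7639 m/s².

2.76 m/s²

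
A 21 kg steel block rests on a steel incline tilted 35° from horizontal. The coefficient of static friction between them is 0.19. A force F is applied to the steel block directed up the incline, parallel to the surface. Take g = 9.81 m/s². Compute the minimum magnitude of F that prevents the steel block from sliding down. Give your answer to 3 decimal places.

The normal force is N = mg cos 35° = 168.754 N. With F at its minimum the steel block is on the verge of sliding down, so static friction is at its maximum μ_s N = 0.19 × 168.754 = 32.063 N and acts up the slope.
Equilibrium along the incline: F + μ_s N = mg sin 35°, so F = 118.162 − 32.063 = 86.099 N.

86.099 N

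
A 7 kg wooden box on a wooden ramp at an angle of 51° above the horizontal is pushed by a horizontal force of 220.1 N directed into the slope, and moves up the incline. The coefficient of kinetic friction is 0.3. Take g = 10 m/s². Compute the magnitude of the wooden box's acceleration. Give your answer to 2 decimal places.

The horizontal push has components F cos 51° = 220.1 × 0.6293 = 138.509 N up the incline and F sin 51° = 220.1 × 0.7771 = 171.040 N pressing into the surface.
The normal force is therefore N = mg cos 51° + F sin 51° = 44.051 + 171.040 = 215.091 N, and kinetic friction down the slope is μN = 0.3 × 215.091 = 64.527 N.
Along the incline: F cos 51° − mg sin 51° − μN = ma, so 138.509 − 54.397 − 64.527 = 7 a, giving a = 2.7979 m/s².

2.80 m/s²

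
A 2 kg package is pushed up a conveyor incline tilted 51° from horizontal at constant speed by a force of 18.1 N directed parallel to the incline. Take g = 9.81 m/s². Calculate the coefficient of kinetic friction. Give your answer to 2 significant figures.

At constant speed ΣF = 0 along the incline. The applied 18.1 N acts up the slope; the weight component mg sin 51° = 15.248 N and kinetic friction μN both act down the slope.
So 18.1 = 15.248 + μ × 12.347, giving μ = (18.1 − 15.248) / 12.347 = 0.2310.

0.23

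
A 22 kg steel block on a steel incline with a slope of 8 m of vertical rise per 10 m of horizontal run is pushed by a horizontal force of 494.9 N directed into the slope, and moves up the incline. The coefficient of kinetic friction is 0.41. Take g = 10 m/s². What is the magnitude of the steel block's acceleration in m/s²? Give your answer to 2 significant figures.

2.4 m/s²

The horizontal push has components F cos 38.66° = 494.9 × 0.7809 = 386.467 N up the incline and F sin 38.66° = 494.9 × 0.6247 = 309.164 N pressing into the surface.
The normal force is therefore N = mg cos 38.66° + F sin 38.66° = 171.798 + 309.164 = 480.962 N, and kinetic friction down the slope is μN = 0.41 × 480.962 = 197.194 N.
Along the incline: F cos 38.66° − mg sin 38.66° − μN = ma, so 386.467 − 137.434 − 197.194 = 22 a, giving a = 2.3563 m/s².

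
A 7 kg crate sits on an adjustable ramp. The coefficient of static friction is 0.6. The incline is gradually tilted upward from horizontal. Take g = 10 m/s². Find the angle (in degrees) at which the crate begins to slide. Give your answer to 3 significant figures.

At the threshold of sliding, static friction is at its maximum μ_s N and exactly balances the weight component along the incline: mg sin θ = μ_s mg cos θ.
Hence tan θ = μ_s = 0.6, so θ = arctan(0.6) = 30.9638°.

31.0°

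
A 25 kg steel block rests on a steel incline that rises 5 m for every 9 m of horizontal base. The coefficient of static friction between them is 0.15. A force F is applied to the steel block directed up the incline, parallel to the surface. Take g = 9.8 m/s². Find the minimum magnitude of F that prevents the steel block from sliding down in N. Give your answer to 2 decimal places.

The normal force is N = mg cos 29.05° = 214.169 N. With F at its minimum the steel block is on the verge of sliding down, so static friction is at its maximum μ_s N = 0.15 × 214.169 = 32.125 N and acts up the slope.
Equilibrium along the incline: F + μ_s N = mg sin 29.05°, so F = 118.983 − 32.125 = 86.858 N.

86.86 N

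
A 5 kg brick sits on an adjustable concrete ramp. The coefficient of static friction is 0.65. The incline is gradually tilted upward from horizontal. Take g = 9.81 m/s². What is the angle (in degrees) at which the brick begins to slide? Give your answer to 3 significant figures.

33.0°

At the threshold of sliding, static friction is at its maximum μ_s N and exactly balances the weight component along the incline: mg sin θ = μ_s mg cos θ.
Hence tan θ = μ_s = 0.65, so θ = arctan(0.65) = 33.0239°.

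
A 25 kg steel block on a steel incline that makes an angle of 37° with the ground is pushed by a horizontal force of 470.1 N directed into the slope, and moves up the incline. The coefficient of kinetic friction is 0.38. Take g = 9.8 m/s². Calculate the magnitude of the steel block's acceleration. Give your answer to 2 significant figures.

The horizontal push has components F cos 37° = 470.1 × 0.7986 = 375.422 N up the incline and F sin 37° = 470.1 × 0.6018 = 282.906 N pressing into the surface.
The normal force is therefore N = mg cos 37° + F sin 37° = 195.657 + 282.906 = 478.563 N, and kinetic friction down the slope is μN = 0.38 × 478.563 = 181.854 N.
Along the incline: F cos 37° − mg sin 37° − μN = ma, so 375.422 − 147.441 − 181.854 = 25 a, giving a = 1.8451 m/s².

1.8 m/s²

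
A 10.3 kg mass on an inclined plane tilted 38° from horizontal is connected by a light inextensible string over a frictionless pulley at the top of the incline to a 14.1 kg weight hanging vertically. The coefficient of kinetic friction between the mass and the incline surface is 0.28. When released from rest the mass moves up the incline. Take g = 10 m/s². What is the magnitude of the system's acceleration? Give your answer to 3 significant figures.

For the mass on the incline: the weight component along the slope is m₁g sin 38° = 10.3 × 10 × 0.6157 = 63.417 N and the normal force is N = m₁g cos 38° = 81.165 N.
Kinetic friction opposes the mass's motion up the incline: f = μN = 0.28 × 81.165 = 22.726 N acting down the slope.
Newton's second law for the mass (up-slope positive): T − 63.417 − 22.726 = 10.3 a. For the hanging weight (downward positive): 14.1 × 10 − T = 14.1 a.
Adding the two equations eliminates T: 54.857 = 24.4 a, so a = 2.2482 m/s².

2.25 m/s²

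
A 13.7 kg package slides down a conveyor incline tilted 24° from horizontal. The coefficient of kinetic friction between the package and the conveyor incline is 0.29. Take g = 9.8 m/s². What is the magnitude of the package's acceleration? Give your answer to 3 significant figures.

Resolving the weight along the incline: the component pulling the package down the slope is mg sin 24° = 13.7 × 9.8 × 0.4067 = 54.604 N, and the normal force is N = mg cos 24° = 13.7 × 9.8 × 0.9135 = 122.647 N.
Kinetic friction acts up the slope with magnitude f = μN = 0.29 × 122.647 = 35.568 N.
Net force along the incline is 54.604 − 35.568 = 19.036 N, so a = 19.036 / 13.7 = 1.3895 m/s².

1.39 m/s²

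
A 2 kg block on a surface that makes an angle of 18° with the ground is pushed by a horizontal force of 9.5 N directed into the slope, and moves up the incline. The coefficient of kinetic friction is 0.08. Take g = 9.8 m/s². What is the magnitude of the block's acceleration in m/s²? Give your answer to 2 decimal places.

0.63 m/s²

The horizontal push has components F cos 18° = 9.5 × 0.9511 = 9.035 N up the incline and F sin 18° = 9.5 × 0.3090 = 2.935 N pressing into the surface.
The normal force is therefore N = mg cos 18° + F sin 18° = 18.642 + 2.935 = 21.577 N, and kinetic friction down the slope is μN = 0.08 × 21.577 = 1.726 N.
Along the incline: F cos 18° − mg sin 18° − μN = ma, so 9.035 − 6.056 − 1.726 = 2 a, giving a = 0.6265 m/s².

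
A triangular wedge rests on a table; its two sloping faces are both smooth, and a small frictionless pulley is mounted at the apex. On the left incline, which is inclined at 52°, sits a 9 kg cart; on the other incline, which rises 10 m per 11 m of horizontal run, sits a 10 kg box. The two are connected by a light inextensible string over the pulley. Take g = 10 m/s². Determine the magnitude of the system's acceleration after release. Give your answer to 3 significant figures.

0.192 m/s²

Resolve each weight along its own incline: the 9 kg mass has component 9 × 10 × sin 52° = 70.921 N down its slope, and the 10 kg mass has 10 × 10 × sin 42.27° = 67.267 N down its slope.
The 9 kg side's 70.921 N exceeds the other side's 67.267 N, so that mass slides down and the 10 kg mass slides up. Taking that direction as positive, Newton's second law for the whole system gives 70.921 − 67.267 = (9 + 10) a, so a = 3.654 / 19 = 0.1923 m/s².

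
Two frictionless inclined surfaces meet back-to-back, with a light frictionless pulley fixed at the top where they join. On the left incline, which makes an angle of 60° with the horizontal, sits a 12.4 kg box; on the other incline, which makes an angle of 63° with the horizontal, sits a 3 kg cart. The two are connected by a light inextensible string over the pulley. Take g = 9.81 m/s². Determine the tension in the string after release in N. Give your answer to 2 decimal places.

Resolve each weight along its own incline: the 12.4 kg mass has component 12.4 × 9.81 × sin 60° = 105.347 N down its slope, and the 3 kg mass has 3 × 9.81 × sin 63° = 26.222 N down its slope.
The 12.4 kg side's 105.347 N exceeds the other side's 26.222 N, so that mass slides down and the 3 kg mass slides up. Taking that direction as positive, Newton's second law for the whole system gives 105.347 − 26.222 = (12.4 + 3) a, so a = 79.125 / 15.4 = 5.1380 m/s².
For the 3 kg mass (up-slope positive): T − 26.222 = 3 × 5.1380, so T = 41.636 N.

41.64 N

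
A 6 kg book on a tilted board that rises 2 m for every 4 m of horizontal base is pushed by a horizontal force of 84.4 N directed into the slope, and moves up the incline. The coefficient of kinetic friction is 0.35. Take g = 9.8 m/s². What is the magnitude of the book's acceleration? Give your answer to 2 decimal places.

2.93 m/s²

The horizontal push has components F cos 26.57° = 84.4 × 0.8944 = 75.487 N up the incline and F sin 26.57° = 84.4 × 0.4472 = 37.744 N pressing into the surface.
The normal force is therefore N = mg cos 26.57° + F sin 26.57° = 52.591 + 37.744 = 90.335 N, and kinetic friction down the slope is μN = 0.35 × 90.335 = 31.617 N.
Along the incline: F cos 26.57° − mg sin 26.57° − μN = ma, so 75.487 − 26.295 − 31.617 = 6 a, giving a = 2.9292 m/s².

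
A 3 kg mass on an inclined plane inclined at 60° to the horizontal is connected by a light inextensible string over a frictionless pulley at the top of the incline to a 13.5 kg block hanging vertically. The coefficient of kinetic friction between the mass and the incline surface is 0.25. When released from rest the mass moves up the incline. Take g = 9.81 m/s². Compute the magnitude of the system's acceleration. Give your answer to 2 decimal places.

6.26 m/s²

For the mass on the incline: the weight component along the slope is m₁g sin 60° = 3 × 9.81 × 0.8660 = 25.486 N and the normal force is N = m₁g cos 60° = 14.715 N.
Kinetic friction opposes the mass's motion up the incline: f = μN = 0.25 × 14.715 = 3.679 N acting down the slope.
Newton's second law for the mass (up-slope positive): T − 25.486 − 3.679 = 3 a. For the hanging block (downward positive): 13.5 × 9.81 − T = 13.5 a.
Adding the two equations eliminates T: 103.270 = 16.5 a, so a = 6.2588 m/s².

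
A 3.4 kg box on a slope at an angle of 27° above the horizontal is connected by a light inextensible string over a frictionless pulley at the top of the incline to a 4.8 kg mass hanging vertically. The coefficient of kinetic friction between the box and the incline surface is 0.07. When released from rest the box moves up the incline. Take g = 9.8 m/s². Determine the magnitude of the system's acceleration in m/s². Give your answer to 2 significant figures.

3.6 m/s²

For the box on the incline: the weight component along the slope is m₁g sin 27° = 3.4 × 9.8 × 0.4540 = 15.127 N and the normal force is N = m₁g cos 27° = 29.688 N.
Kinetic friction opposes the box's motion up the incline: f = μN = 0.07 × 29.688 = 2.078 N acting down the slope.
Newton's second law for the box (up-slope positive): T − 15.127 − 2.078 = 3.4 a. For the hanging mass (downward positive): 4.8 × 9.8 − T = 4.8 a.
Adding the two equations eliminates T: 29.835 = 8.2 a, so a = 3.6384 m/s².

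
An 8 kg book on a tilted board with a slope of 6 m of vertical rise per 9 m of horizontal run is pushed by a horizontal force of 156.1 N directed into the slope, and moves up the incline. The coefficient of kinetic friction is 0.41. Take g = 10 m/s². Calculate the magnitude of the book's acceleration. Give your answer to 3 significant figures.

The horizontal push has components F cos 33.69° = 156.1 × 0.8321 = 129.891 N up the incline and F sin 33.69° = 156.1 × 0.5547 = 86.589 N pressing into the surface.
The normal force is therefore N = mg cos 33.69° + F sin 33.69° = 66.568 + 86.589 = 153.157 N, and kinetic friction down the slope is μN = 0.41 × 153.157 = 62.794 N.
Along the incline: F cos 33.69° − mg sin 33.69° − μN = ma, so 129.891 − 44.376 − 62.794 = 8 a, giving a = 2.8401 m/s².

2.84 m/s²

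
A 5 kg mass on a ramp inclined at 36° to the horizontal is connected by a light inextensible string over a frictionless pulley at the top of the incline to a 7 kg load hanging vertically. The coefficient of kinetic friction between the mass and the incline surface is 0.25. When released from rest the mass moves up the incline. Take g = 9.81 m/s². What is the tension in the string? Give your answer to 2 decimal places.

51.22 N

For the mass on the incline: the weight component along the slope is m₁g sin 36° = 5 × 9.81 × 0.5878 = 28.832 N and the normal force is N = m₁g cos 36° = 39.682 N.
Kinetic friction opposes the mass's motion up the incline: f = μN = 0.25 × 39.682 = 9.921 N acting down the slope.
Newton's second law for the mass (up-slope positive): T − 28.832 − 9.921 = 5 a. For the hanging load (downward positive): 7 × 9.81 − T = 7 a.
Adding the two equations eliminates T: 29.917 = 12 a, so a = 2.4931 m/s².
Then from the hanging load's equation, T = 7 × (9.81 − 2.4931) = 51.218 N.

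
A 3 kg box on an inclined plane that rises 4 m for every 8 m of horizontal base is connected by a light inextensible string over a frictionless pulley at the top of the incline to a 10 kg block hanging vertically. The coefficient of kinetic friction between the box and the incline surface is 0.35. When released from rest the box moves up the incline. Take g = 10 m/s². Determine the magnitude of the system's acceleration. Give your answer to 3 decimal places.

5.938 m/s²

For the box on the incline: the weight component along the slope is m₁g sin 26.57° = 3 × 10 × 0.4472 = 13.416 N and the normal force is N = m₁g cos 26.57° = 26.833 N.
Kinetic friction opposes the box's motion up the incline: f = μN = 0.35 × 26.833 = 9.392 N acting down the slope.
Newton's second law for the box (up-slope positive): T − 13.416 − 9.392 = 3 a. For the hanging block (downward positive): 10 × 10 − T = 10 a.
Adding the two equations eliminates T: 77.192 = 13 a, so a = 5.9378 m/s².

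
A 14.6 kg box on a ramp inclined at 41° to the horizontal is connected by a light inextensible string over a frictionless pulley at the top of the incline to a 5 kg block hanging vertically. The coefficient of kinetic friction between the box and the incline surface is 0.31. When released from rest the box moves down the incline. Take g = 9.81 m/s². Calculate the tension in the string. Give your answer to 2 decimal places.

For the box on the incline: the weight component along the slope is m₁g sin 41° = 14.6 × 9.81 × 0.6561 = 93.971 N and the normal force is N = m₁g cos 41° = 108.094 N.
Kinetic friction opposes the box's motion down the incline: f = μN = 0.31 × 108.094 = 33.509 N acting up the slope.
Newton's second law for the box (down-slope positive): 93.971 − 33.509 − T = 14.6 a. For the hanging block (upward positive): T − 5 × 9.81 = 5 a.
Adding the two equations eliminates T: 11.412 = 19.6 a, so a = 0.5822 m/s².
Then from the hanging block's equation, T = 5 × (9.81 + 0.5822) = 51.961 N.

51.96 N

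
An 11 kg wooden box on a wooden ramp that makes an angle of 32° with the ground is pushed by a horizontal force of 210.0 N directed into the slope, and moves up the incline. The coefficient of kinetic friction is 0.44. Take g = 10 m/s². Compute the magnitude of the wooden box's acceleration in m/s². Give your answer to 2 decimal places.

2.71 m/s²

The horizontal push has components F cos 32° = 210.0 × 0.8480 = 178.080 N up the incline and F sin 32° = 210.0 × 0.5299 = 111.279 N pressing into the surface.
The normal force is therefore N = mg cos 32° + F sin 32° = 93.280 + 111.279 = 204.559 N, and kinetic friction down the slope is μN = 0.44 × 204.559 = 90.006 N.
Along the incline: F cos 32° − mg sin 32° − μN = ma, so 178.080 − 58.289 − 90.006 = 11 a, giving a = 2.7077 m/s².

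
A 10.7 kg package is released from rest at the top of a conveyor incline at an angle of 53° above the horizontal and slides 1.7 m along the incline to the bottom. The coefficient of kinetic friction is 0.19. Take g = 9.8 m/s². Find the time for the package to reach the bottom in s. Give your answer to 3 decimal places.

0.712 s

The weight component along the incline is mg sin 53° = 83.745 N and the normal force is N = mg cos 53° = 63.106 N.
Friction up the slope is f = μN = 0.19 × 63.106 = 11.990 N, so the net downslope force is 83.745 − 11.990 = 71.755 N and a = 71.755 / 10.7 = 6.7061 m/s².
Starting from rest, L = ½at², so t = √(2L/a) = √(2 × 1.7 / 6.7061) = 0.7120 s.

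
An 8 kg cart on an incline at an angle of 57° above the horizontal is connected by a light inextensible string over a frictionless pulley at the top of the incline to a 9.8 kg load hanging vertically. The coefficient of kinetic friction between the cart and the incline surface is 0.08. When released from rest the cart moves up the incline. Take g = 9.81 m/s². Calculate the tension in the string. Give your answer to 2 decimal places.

81.33 N

For the cart on the incline: the weight component along the slope is m₁g sin 57° = 8 × 9.81 × 0.8387 = 65.821 N and the normal force is N = m₁g cos 57° = 42.743 N.
Kinetic friction opposes the cart's motion up the incline: f = μN = 0.08 × 42.743 = 3.419 N acting down the slope.
Newton's second law for the cart (up-slope positive): T − 65.821 − 3.419 = 8 a. For the hanging load (downward positive): 9.8 × 9.81 − T = 9.8 a.
Adding the two equations eliminates T: 26.898 = 17.8 a, so a = 1.5111 m/s².
Then from the hanging load's equation, T = 9.8 × (9.81 − 1.5111) = 81.329 N.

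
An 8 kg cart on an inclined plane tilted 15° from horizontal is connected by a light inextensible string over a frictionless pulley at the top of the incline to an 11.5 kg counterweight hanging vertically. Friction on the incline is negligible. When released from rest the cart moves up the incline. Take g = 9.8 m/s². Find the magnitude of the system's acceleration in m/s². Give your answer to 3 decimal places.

4.739 m/s²

For the cart on the incline: the weight component along the slope is m₁g sin 15° = 8 × 9.8 × 0.2588 = 20.290 N and the normal force is N = m₁g cos 15° = 75.729 N.
Newton's second law for the cart (up-slope positive): T − 20.290 = 8 a. For the hanging counterweight (downward positive): 11.5 × 9.8 − T = 11.5 a.
Adding the two equations eliminates T: 92.410 = 19.5 a, so a = 4.7390 m/s².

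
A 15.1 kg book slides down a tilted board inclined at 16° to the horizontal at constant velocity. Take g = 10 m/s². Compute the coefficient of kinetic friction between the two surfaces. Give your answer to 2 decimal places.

0.29

At constant velocity the net force along the incline is zero: mg sin 16° = μ mg cos 16°.
So μ = tan 16° = 0.2756 / 0.9613 = 0.2867.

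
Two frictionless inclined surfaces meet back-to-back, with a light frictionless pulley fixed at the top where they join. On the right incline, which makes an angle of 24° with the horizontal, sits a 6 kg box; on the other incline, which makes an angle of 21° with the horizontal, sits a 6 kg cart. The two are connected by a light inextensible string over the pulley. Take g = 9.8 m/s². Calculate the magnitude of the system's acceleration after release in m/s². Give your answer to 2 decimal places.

Resolve each weight along its own incline: the 6 kg mass has component 6 × 9.8 × sin 24° = 23.916 N down its slope, and the 6 kg mass has 6 × 9.8 × sin 21° = 21.072 N down its slope.
The 6 kg side's 23.916 N exceeds the other side's 21.072 N, so that mass slides down and the 6 kg mass slides up. Taking that direction as positive, Newton's second law for the whole system gives 23.916 − 21.072 = (6 + 6) a, so a = 2.844 / 12 = 0.2370 m/s².

0.24 m/s²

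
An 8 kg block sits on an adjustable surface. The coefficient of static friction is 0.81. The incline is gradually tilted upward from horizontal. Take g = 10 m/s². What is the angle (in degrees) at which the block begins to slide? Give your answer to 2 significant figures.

39°

At the threshold of sliding, static friction is at its maximum μ_s N and exactly balances the weight component along the incline: mg sin θ = μ_s mg cos θ.
Hence tan θ = μ_s = 0.81, so θ = arctan(0.81) = 39.0075°.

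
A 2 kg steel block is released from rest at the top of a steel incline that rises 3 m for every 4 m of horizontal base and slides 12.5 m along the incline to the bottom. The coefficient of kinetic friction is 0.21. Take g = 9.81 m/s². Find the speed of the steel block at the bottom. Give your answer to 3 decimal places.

The weight component along the incline is mg sin 36.87° = 11.772 N and the normal force is N = mg cos 36.87° = 15.696 N.
Friction up the slope is f = μN = 0.21 × 15.696 = 3.296 N, so the net downslope force is 11.772 − 3.296 = 8.476 N and a = 8.476 / 2 = 4.2380 m/s².
Starting from rest over a distance of 12.5 m, v² = 2aL = 2 × 4.2380 × 12.5 = 105.9500, so v = 10.2932 m/s.

10.293 m/s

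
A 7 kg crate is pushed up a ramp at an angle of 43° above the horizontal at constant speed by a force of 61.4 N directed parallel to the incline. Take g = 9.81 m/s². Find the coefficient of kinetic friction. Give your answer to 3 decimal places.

At constant speed ΣF = 0 along the incline. The applied 61.4 N acts up the slope; the weight component mg sin 43° = 46.833 N and kinetic friction μN both act down the slope.
So 61.4 = 46.833 + μ × 50.222, giving μ = (61.4 − 46.833) / 50.222 = 0.2901.

0.290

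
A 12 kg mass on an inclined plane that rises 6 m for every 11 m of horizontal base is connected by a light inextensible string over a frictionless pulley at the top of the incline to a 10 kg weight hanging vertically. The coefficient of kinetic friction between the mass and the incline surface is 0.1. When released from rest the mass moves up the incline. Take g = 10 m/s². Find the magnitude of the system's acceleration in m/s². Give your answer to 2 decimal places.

For the mass on the incline: the weight component along the slope is m₁g sin 28.61° = 12 × 10 × 0.4789 = 57.468 N and the normal force is N = m₁g cos 28.61° = 105.347 N.
Kinetic friction opposes the mass's motion up the incline: f = μN = 0.1 × 105.347 = 10.535 N acting down the slope.
Newton's second law for the mass (up-slope positive): T − 57.468 − 10.535 = 12 a. For the hanging weight (downward positive): 10 × 10 − T = 10 a.
Adding the two equations eliminates T: 31.997 = 22 a, so a = 1.4544 m/s².

1.45 m/s²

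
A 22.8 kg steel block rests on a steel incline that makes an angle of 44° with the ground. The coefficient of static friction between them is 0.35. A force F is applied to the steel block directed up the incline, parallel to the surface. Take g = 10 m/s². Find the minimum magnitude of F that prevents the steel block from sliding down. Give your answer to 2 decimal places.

The normal force is N = mg cos 44° = 164.009 N. With F at its minimum the steel block is on the verge of sliding down, so static friction is at its maximum μ_s N = 0.35 × 164.009 = 57.403 N and acts up the slope.
Equilibrium along the incline: F + μ_s N = mg sin 44°, so F = 158.382 − 57.403 = 100.979 N.

100.98 N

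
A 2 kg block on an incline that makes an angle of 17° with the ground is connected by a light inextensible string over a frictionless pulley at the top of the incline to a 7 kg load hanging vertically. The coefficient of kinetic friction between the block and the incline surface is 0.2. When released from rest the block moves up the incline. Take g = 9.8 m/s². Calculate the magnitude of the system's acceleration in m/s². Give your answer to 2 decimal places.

For the block on the incline: the weight component along the slope is m₁g sin 17° = 2 × 9.8 × 0.2924 = 5.731 N and the normal force is N = m₁g cos 17° = 18.744 N.
Kinetic friction opposes the block's motion up the incline: f = μN = 0.2 × 18.744 = 3.749 N acting down the slope.
Newton's second law for the block (up-slope positive): T − 5.731 − 3.749 = 2 a. For the hanging load (downward positive): 7 × 9.8 − T = 7 a.
Adding the two equations eliminates T: 59.120 = 9 a, so a = 6.5689 m/s².

6.57 m/s²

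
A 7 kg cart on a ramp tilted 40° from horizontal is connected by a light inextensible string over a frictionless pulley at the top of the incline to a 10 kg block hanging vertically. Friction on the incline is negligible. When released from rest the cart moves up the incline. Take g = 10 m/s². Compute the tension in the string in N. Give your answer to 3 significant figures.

For the cart on the incline: the weight component along the slope is m₁g sin 40° = 7 × 10 × 0.6428 = 44.996 N and the normal force is N = m₁g cos 40° = 53.623 N.
Newton's second law for the cart (up-slope positive): T − 44.996 = 7 a. For the hanging block (downward positive): 10 × 10 − T = 10 a.
Adding the two equations eliminates T: 55.004 = 17 a, so a = 3.2355 m/s².
Then from the hanging block's equation, T = 10 × (10 − 3.2355) = 67.645 N.

67.6 N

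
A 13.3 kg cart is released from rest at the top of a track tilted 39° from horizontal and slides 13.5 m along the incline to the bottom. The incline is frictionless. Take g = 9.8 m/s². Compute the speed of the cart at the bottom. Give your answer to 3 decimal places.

The weight component along the incline is mg sin 39° = 82.026 N and the normal force is N = mg cos 39° = 101.293 N.
With no friction, a = g sin 39° = 6.1673 m/s².
Starting from rest over a distance of 13.5 m, v² = 2aL = 2 × 6.1673 × 13.5 = 166.5171, so v = 12.9042 m/s.

12.904 m/s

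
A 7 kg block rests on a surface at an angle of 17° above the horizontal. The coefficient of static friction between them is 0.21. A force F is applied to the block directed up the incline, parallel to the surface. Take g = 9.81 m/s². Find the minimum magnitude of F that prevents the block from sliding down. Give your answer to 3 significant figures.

6.29 N

The normal force is N = mg cos 17° = 65.669 N. With F at its minimum the block is on the verge of sliding down, so static friction is at its maximum μ_s N = 0.21 × 65.669 = 13.790 N and acts up the slope.
Equilibrium along the incline: F + μ_s N = mg sin 17°, so F = 20.077 − 13.790 = 6.287 N.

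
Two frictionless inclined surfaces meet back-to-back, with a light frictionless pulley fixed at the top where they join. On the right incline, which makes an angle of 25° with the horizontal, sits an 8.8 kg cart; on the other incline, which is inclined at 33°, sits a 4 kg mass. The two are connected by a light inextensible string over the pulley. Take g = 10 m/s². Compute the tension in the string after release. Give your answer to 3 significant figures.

26.6 N

Resolve each weight along its own incline: the 8.8 kg mass has component 8.8 × 10 × sin 25° = 37.190 N down its slope, and the 4 kg mass has 4 × 10 × sin 33° = 21.786 N down its slope.
The 8.8 kg side's 37.190 N exceeds the other side's 21.786 N, so that mass slides down and the 4 kg mass slides up. Taking that direction as positive, Newton's second law for the whole system gives 37.190 − 21.786 = (8.8 + 4) a, so a = 15.404 / 12.8 = 1.2034 m/s².
For the 4 kg mass (up-slope positive): T − 21.786 = 4 × 1.2034, so T = 26.600 N.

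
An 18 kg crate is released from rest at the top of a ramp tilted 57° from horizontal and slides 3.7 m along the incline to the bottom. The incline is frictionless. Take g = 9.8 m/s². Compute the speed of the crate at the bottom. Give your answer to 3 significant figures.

The weight component along the incline is mg sin 57° = 147.941 N and the normal force is N = mg cos 57° = 96.074 N.
With no friction, a = g sin 57° = 8.2190 m/s².
Starting from rest over a distance of 3.7 m, v² = 2aL = 2 × 8.2190 × 3.7 = 60.8206, so v = 7.7988 m/s.

7.80 m/s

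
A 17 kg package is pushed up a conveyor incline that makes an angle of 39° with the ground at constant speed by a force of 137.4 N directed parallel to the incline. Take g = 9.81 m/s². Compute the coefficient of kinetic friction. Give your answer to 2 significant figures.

0.25

At constant speed ΣF = 0 along the incline. The applied 137.4 N acts up the slope; the weight component mg sin 39° = 104.952 N and kinetic friction μN both act down the slope.
So 137.4 = 104.952 + μ × 129.605, giving μ = (137.4 − 104.952) / 129.605 = 0.2504.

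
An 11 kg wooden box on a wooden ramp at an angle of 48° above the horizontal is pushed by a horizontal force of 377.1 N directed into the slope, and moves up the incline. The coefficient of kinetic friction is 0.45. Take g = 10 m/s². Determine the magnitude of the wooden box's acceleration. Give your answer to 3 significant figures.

1.03 m/s²

The horizontal push has components F cos 48° = 377.1 × 0.6691 = 252.318 N up the incline and F sin 48° = 377.1 × 0.7431 = 280.223 N pressing into the surface.
The normal force is therefore N = mg cos 48° + F sin 48° = 73.601 + 280.223 = 353.824 N, and kinetic friction down the slope is μN = 0.45 × 353.824 = 159.221 N.
Along the incline: F cos 48° − mg sin 48° − μN = ma, so 252.318 − 81.741 − 159.221 = 11 a, giving a = 1.0324 m/s².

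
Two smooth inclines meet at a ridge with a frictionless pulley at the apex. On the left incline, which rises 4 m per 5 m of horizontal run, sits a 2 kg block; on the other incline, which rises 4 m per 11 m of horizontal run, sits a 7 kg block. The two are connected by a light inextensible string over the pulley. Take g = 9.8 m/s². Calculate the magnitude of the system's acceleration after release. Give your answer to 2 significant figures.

1.2 m/s²

Resolve each weight along its own incline: the 2 kg mass has component 2 × 9.8 × sin 38.66° = 12.244 N down its slope, and the 7 kg mass has 7 × 9.8 × sin 19.98° = 23.444 N down its slope.
The 7 kg side's 23.444 N exceeds the other side's 12.244 N, so that mass slides down and the 2 kg mass slides up. Taking that direction as positive, Newton's second law for the whole system gives 23.444 − 12.244 = (2 + 7) a, so a = 11.200 / 9 = 1.2444 m/s².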